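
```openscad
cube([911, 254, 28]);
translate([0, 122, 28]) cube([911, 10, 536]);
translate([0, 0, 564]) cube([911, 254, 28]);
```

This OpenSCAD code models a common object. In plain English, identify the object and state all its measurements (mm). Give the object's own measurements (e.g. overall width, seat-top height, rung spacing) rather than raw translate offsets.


An I-beam lying along x, 911 mm long. Overall section height 592 mm. Two flanges 254 mm wide (y) and 28 mm thick, one on the floor and one at the top; a web 10 mm thick runs between them, centred on the flange width.


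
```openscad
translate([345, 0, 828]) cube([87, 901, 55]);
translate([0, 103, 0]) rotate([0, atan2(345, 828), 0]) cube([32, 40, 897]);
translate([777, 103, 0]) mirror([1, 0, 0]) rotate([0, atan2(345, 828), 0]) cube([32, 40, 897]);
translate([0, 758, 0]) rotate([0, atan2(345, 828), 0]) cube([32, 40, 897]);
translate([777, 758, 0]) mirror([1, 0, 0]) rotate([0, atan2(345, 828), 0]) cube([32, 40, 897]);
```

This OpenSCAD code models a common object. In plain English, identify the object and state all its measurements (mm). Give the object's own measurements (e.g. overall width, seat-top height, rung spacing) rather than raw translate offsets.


A sawhorse. A 87×901×55 mm beam (x, y, z) sits on two A-frame leg pairs. Each pair is two raked legs of 32×40 mm section (40 mm along y) splaying symmetrically in x. Each leg rises 828 mm vertically over 345 mm of horizontal reach and is 897 mm long along its own axis. Every leg's outer bottom edge rests on the floor and its outer top edge meets a bottom edge of the beam — the left legs (tilting toward +x) meet the beam's −x bottom edge, the right legs (their mirror images, tilting toward −x) meet its +x bottom edge — so the leg tops tuck under the beam, the beam's underside is 828 mm above the floor, and the feet are 777 mm apart outside-to-outside with the beam centred between them. The two leg pairs are set in 103 mm from either end of the beam.


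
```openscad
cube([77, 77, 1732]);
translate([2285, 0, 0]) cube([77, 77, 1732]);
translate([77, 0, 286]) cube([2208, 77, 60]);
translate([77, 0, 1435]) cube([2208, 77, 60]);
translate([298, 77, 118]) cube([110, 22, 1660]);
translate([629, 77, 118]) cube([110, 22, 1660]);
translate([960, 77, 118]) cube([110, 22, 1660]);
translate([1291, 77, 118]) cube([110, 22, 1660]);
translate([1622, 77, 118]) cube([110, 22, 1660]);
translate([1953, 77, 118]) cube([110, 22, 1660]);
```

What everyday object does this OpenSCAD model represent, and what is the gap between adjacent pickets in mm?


A fence section. The picket gap is 221 mm.

Two posts, two rails, 6 pickets — a fence section. Span 2208 mm holds 6 pickets of 110 mm with 7 equal gaps: ⌊(2208 − 6·110) / 7⌋ = 221 mm.


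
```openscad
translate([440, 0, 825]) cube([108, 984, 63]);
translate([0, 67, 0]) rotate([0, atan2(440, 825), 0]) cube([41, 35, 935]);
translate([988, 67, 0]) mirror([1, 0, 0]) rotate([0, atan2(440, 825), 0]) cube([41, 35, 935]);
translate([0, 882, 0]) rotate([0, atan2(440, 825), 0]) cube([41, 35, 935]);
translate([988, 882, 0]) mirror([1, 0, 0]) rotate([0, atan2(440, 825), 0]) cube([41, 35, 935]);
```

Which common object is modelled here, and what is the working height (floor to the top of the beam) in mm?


A sawhorse. The overall height is 888 mm.

A beam across two mirrored pairs of raked legs — a sawhorse. The beam's underside is at z = 825 (matching the legs' vertical rise in atan2(440, 825)) and the beam is 63 mm tall, so its top is at 825 + 63 = 888 mm. The raked legs top out at the beam's underside, so that is the highest point.


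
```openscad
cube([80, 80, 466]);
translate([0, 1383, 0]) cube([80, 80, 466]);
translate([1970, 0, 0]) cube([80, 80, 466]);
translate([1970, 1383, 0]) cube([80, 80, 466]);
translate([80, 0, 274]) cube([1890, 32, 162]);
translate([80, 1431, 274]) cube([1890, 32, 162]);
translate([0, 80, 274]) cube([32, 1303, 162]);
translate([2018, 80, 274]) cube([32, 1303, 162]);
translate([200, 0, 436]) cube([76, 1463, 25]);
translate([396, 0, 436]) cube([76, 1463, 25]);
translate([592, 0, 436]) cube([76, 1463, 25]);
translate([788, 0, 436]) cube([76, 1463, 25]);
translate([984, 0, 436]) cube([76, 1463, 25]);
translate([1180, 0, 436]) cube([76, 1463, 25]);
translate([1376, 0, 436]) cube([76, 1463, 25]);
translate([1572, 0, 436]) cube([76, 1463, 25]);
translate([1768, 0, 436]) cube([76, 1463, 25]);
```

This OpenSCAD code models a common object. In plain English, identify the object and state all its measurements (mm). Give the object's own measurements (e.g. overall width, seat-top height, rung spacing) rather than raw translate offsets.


A bed frame 2050 mm long (x) by 1463 mm wide (y). Four 80×80 mm corner posts, 466 mm tall, at the corners of the footprint. Four rails of 32 mm thickness and 162 mm height run between adjacent posts with their undersides at z = 274 mm, their outer faces flush with the outside of the frame (the two x-running rails run between the posts' inner faces; the two y-running rails run between the posts' inner faces). 9 slats, each 76 mm wide (x) and 25 mm thick, lie across the top of the two x-running rails, running the full 1463 mm width of the frame in y; along x they sit between the end posts with a 120 mm gap after the −x posts and between neighbouring slats, leaving 126 mm before the +x posts.


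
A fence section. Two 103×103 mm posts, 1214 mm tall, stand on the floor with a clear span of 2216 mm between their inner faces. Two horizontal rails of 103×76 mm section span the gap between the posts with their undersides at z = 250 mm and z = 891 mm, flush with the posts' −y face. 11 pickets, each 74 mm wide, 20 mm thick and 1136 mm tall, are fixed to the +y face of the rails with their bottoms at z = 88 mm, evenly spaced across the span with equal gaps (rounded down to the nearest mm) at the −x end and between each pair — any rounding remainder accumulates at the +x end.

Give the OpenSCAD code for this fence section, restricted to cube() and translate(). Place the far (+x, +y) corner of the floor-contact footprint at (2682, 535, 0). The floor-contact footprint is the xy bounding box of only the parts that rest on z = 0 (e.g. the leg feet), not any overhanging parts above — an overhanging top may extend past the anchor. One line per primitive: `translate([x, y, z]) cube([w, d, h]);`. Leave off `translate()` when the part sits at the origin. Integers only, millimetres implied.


translate([260, 432, 0]) cube([103, 103, 1214]);
translate([2579, 432, 0]) cube([103, 103, 1214]);
translate([363, 432, 250]) cube([2216, 103, 76]);
translate([363, 432, 891]) cube([2216, 103, 76]);
translate([479, 535, 88]) cube([74, 20, 1136]);
translate([669, 535, 88]) cube([74, 20, 1136]);
translate([859, 535, 88]) cube([74, 20, 1136]);
translate([1049, 535, 88]) cube([74, 20, 1136]);
translate([1239, 535, 88]) cube([74, 20, 1136]);
translate([1429, 535, 88]) cube([74, 20, 1136]);
translate([1619, 535, 88]) cube([74, 20, 1136]);
translate([1809, 535, 88]) cube([74, 20, 1136]);
translate([1999, 535, 88]) cube([74, 20, 1136]);
translate([2189, 535, 88]) cube([74, 20, 1136]);
translate([2379, 535, 88]) cube([74, 20, 1136]);


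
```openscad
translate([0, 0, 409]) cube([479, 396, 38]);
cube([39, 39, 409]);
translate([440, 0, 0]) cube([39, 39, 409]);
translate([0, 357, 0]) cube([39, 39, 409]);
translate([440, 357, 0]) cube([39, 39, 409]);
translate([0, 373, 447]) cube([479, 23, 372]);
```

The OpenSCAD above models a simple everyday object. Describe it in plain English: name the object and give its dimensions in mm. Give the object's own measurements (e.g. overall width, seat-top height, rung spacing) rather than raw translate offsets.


A chair. The seat is a 479×396×38 mm slab with its top at z = 447 mm, on four 39×39 mm corner legs (flush with the seat edges, standing on z = 0). A flat backrest 23 mm thick, 372 mm tall, spans the full seat width and rises from the seat top along its +y edge, rear face flush with the rear of the seat.


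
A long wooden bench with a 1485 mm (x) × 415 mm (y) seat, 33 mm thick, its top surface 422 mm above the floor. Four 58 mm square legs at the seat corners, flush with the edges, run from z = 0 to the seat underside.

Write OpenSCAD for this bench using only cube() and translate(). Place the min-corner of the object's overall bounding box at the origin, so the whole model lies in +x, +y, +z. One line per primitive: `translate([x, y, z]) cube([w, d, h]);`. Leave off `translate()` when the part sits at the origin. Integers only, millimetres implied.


// leg_h = 422 − 33 = 389
translate([0, 0, 389]) cube([1485, 415, 33]);
cube([58, 58, 389]);
translate([0, 357, 0]) cube([58, 58, 389]);
translate([1427, 0, 0]) cube([58, 58, 389]);
translate([1427, 357, 0]) cube([58, 58, 389]);


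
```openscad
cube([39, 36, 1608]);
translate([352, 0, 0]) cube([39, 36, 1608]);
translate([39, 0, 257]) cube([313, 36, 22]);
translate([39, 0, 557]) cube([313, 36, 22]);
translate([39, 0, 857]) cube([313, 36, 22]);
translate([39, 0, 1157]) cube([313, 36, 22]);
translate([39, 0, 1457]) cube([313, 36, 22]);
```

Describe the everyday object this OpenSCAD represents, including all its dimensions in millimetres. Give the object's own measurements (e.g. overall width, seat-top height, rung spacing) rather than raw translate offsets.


A straight ladder. Two 39×36 mm vertical rails, 1608 mm tall, stand 391 mm apart (outside-to-outside) with their front faces coplanar on the −y side. 5 rungs, each 36 mm deep and 22 mm tall, span between the inner faces of the rails, front faces flush with the rails. The lowest rung's underside is at z = 257 mm and rungs are spaced 300 mm apart (underside to underside).


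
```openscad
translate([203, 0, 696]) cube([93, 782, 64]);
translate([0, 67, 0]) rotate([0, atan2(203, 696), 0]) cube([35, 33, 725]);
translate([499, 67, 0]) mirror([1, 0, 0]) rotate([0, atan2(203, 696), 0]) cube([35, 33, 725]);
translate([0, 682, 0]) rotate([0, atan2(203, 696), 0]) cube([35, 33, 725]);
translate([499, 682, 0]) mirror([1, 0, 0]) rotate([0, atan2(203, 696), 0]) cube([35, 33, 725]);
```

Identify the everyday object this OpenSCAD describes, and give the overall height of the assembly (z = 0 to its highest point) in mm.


A sawhorse. The overall height is 760 mm.

A beam across two mirrored pairs of raked legs — a sawhorse. The beam's underside is at z = 696 (matching the legs' vertical rise in atan2(203, 696)) and the beam is 64 mm tall, so its top is at 696 + 64 = 760 mm. The raked legs top out at the beam's underside, so that is the highest point.


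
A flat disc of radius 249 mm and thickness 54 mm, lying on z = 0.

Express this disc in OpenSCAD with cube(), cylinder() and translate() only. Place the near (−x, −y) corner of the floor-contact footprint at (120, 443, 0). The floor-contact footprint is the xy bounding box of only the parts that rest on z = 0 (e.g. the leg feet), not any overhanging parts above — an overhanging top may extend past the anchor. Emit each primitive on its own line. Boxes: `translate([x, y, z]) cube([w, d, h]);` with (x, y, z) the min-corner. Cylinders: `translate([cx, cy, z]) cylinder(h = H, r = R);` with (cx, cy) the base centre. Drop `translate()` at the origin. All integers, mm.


translate([369, 692, 0]) cylinder(h = 54, r = 249);


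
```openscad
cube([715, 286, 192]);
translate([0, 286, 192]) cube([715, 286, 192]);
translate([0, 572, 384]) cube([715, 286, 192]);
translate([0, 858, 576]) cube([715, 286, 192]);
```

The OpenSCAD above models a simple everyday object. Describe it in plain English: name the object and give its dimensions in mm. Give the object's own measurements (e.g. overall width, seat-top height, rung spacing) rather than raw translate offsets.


A straight staircase of 4 solid steps. Each step is 715 mm wide (x), 286 mm deep (y, the going) and 192 mm tall (the rise). The first step rests on the floor; each subsequent step sits one going further in +y and one rise higher in +z, directly behind and above the previous step with no overlap.


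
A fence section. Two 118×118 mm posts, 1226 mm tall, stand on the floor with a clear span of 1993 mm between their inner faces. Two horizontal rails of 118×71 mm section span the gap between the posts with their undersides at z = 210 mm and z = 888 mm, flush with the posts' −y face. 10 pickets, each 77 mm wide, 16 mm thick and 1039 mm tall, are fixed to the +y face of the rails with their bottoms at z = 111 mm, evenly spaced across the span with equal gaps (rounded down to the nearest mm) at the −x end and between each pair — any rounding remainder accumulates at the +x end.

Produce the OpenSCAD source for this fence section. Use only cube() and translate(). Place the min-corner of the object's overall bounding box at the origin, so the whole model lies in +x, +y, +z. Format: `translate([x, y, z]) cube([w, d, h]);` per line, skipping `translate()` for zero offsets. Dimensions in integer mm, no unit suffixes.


cube([118, 118, 1226]);
translate([2111, 0, 0]) cube([118, 118, 1226]);
translate([118, 0, 210]) cube([1993, 118, 71]);
translate([118, 0, 888]) cube([1993, 118, 71]);
translate([229, 118, 111]) cube([77, 16, 1039]);
translate([417, 118, 111]) cube([77, 16, 1039]);
translate([605, 118, 111]) cube([77, 16, 1039]);
translate([793, 118, 111]) cube([77, 16, 1039]);
translate([981, 118, 111]) cube([77, 16, 1039]);
translate([1169, 118, 111]) cube([77, 16, 1039]);
translate([1357, 118, 111]) cube([77, 16, 1039]);
translate([1545, 118, 111]) cube([77, 16, 1039]);
translate([1733, 118, 111]) cube([77, 16, 1039]);
translate([1921, 118, 111]) cube([77, 16, 1039]);


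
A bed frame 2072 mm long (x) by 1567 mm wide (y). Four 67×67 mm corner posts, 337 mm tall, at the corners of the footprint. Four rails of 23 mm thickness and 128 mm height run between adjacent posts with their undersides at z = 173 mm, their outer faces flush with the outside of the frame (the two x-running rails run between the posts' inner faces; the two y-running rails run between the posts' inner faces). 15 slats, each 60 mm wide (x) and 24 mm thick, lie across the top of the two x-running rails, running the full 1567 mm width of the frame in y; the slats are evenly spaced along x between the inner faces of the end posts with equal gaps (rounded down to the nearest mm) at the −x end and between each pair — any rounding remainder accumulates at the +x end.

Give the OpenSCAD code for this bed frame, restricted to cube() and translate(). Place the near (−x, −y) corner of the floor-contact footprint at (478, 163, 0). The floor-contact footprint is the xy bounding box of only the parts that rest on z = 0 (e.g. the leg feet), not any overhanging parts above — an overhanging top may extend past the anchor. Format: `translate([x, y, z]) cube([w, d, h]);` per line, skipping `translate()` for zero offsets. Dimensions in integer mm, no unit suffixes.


translate([478, 163, 0]) cube([67, 67, 337]);
translate([478, 1663, 0]) cube([67, 67, 337]);
translate([2483, 163, 0]) cube([67, 67, 337]);
translate([2483, 1663, 0]) cube([67, 67, 337]);
translate([545, 163, 173]) cube([1938, 23, 128]);
translate([545, 1707, 173]) cube([1938, 23, 128]);
translate([478, 230, 173]) cube([23, 1433, 128]);
translate([2527, 230, 173]) cube([23, 1433, 128]);
translate([609, 163, 301]) cube([60, 1567, 24]);
translate([733, 163, 301]) cube([60, 1567, 24]);
translate([857, 163, 301]) cube([60, 1567, 24]);
translate([981, 163, 301]) cube([60, 1567, 24]);
translate([1105, 163, 301]) cube([60, 1567, 24]);
translate([1229, 163, 301]) cube([60, 1567, 24]);
translate([1353, 163, 301]) cube([60, 1567, 24]);
translate([1477, 163, 301]) cube([60, 1567, 24]);
translate([1601, 163, 301]) cube([60, 1567, 24]);
translate([1725, 163, 301]) cube([60, 1567, 24]);
translate([1849, 163, 301]) cube([60, 1567, 24]);
translate([1973, 163, 301]) cube([60, 1567, 24]);
translate([2097, 163, 301]) cube([60, 1567, 24]);
translate([2221, 163, 301]) cube([60, 1567, 24]);
translate([2345, 163, 301]) cube([60, 1567, 24]);


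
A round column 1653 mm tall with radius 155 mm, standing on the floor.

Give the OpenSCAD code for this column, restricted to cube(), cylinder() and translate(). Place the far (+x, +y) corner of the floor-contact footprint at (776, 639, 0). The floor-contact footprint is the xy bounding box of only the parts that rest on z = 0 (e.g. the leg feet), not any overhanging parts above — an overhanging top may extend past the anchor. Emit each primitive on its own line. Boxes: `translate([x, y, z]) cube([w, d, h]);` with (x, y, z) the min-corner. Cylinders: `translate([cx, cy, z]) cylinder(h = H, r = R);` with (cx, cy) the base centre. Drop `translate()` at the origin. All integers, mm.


translate([621, 484, 0]) cylinder(h = 1653, r = 155);


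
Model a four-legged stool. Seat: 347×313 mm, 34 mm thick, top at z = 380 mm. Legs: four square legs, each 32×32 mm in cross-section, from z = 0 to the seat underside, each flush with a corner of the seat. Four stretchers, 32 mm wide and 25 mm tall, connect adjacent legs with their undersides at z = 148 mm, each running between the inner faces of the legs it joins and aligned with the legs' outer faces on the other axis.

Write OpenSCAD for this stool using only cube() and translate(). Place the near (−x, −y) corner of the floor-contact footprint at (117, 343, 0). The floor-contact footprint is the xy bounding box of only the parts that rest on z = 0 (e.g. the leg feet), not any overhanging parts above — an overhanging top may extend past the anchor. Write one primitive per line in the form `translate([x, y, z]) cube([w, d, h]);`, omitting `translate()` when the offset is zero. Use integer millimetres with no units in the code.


translate([117, 343, 346]) cube([347, 313, 34]);
translate([117, 343, 0]) cube([32, 32, 346]);
translate([432, 343, 0]) cube([32, 32, 346]);
translate([117, 624, 0]) cube([32, 32, 346]);
translate([432, 624, 0]) cube([32, 32, 346]);
translate([149, 343, 148]) cube([283, 32, 25]);
translate([149, 624, 148]) cube([283, 32, 25]);
translate([117, 375, 148]) cube([32, 249, 25]);
translate([432, 375, 148]) cube([32, 249, 25]);


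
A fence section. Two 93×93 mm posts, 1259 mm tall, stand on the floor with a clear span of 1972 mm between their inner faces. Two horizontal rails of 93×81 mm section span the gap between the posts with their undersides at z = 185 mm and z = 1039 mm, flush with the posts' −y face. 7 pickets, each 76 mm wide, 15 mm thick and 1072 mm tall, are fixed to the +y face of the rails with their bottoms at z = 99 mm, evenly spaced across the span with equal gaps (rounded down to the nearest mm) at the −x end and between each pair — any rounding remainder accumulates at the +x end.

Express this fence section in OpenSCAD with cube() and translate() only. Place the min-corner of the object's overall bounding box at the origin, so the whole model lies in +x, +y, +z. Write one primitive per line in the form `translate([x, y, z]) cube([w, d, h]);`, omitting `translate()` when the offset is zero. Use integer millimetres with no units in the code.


cube([93, 93, 1259]);
translate([2065, 0, 0]) cube([93, 93, 1259]);
translate([93, 0, 185]) cube([1972, 93, 81]);
translate([93, 0, 1039]) cube([1972, 93, 81]);
translate([273, 93, 99]) cube([76, 15, 1072]);
translate([529, 93, 99]) cube([76, 15, 1072]);
translate([785, 93, 99]) cube([76, 15, 1072]);
translate([1041, 93, 99]) cube([76, 15, 1072]);
translate([1297, 93, 99]) cube([76, 15, 1072]);
translate([1553, 93, 99]) cube([76, 15, 1072]);
translate([1809, 93, 99]) cube([76, 15, 1072]);


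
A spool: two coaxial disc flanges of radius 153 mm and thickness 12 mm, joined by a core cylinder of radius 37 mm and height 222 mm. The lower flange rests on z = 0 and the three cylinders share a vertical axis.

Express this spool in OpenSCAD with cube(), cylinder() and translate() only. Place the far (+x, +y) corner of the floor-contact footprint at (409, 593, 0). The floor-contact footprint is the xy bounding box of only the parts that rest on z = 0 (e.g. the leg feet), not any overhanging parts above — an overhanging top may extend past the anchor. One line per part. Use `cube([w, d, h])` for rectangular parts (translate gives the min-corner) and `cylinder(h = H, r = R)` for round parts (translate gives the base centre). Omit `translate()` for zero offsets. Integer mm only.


translate([256, 440, 0]) cylinder(h = 12, r = 153);
translate([256, 440, 12]) cylinder(h = 222, r = 37);
translate([256, 440, 234]) cylinder(h = 12, r = 153);


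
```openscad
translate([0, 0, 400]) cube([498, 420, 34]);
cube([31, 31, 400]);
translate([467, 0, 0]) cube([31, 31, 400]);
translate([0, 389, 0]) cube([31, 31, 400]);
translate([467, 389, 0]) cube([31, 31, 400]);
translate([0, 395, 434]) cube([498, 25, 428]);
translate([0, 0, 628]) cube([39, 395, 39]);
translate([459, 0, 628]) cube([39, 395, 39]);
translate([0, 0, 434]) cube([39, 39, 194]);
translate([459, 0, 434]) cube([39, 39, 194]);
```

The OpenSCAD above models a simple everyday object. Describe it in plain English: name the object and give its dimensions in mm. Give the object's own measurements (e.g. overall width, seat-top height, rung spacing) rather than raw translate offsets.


A chair. The seat is a 498×420×34 mm slab with its top at z = 434 mm, on four 31×31 mm corner legs (flush with the seat edges, standing on z = 0). A flat backrest 25 mm thick, 428 mm tall, spans the full seat width and rises from the seat top along its +y edge, rear face flush with the rear of the seat. Two armrests of 39×39 mm section run along each side from the seat's front edge to the front of the backrest, top faces 233 mm above the seat top and outer faces flush with the seat's x-edges; a 39×39 mm post under the front of each armrest stands on the seat at the front corner.


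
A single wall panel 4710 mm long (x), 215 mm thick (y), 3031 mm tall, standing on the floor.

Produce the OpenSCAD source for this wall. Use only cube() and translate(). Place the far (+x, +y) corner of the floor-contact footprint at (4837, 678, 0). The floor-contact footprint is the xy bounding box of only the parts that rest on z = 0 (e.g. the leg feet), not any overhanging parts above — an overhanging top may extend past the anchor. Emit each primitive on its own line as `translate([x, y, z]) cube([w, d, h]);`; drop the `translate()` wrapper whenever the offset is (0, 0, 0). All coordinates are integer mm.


translate([127, 463, 0]) cube([4710, 215, 3031]);


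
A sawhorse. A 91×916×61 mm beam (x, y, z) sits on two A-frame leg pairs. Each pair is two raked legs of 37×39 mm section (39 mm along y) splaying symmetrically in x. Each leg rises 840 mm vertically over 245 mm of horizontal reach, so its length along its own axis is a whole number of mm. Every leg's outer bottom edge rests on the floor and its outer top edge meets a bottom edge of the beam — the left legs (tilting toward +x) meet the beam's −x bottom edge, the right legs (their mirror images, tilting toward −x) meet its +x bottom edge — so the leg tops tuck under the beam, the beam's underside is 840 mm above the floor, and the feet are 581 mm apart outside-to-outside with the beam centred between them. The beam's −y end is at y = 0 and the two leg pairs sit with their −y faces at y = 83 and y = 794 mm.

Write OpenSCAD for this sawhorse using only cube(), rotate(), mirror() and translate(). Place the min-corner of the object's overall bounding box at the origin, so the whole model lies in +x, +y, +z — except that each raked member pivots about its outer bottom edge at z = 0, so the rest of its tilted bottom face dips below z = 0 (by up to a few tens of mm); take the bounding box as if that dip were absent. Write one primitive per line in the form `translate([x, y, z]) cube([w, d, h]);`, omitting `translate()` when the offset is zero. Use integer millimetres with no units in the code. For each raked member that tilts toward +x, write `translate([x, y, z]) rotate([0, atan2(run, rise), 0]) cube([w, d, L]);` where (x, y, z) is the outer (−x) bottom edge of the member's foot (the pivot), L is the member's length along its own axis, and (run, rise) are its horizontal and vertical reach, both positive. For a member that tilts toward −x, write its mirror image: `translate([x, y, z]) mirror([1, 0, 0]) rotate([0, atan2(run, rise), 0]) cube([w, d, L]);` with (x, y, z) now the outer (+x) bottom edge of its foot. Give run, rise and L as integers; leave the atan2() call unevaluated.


translate([245, 0, 840]) cube([91, 916, 61]);
translate([0, 83, 0]) rotate([0, atan2(245, 840), 0]) cube([37, 39, 875]);
translate([581, 83, 0]) mirror([1, 0, 0]) rotate([0, atan2(245, 840), 0]) cube([37, 39, 875]);
translate([0, 794, 0]) rotate([0, atan2(245, 840), 0]) cube([37, 39, 875]);
translate([581, 794, 0]) mirror([1, 0, 0]) rotate([0, atan2(245, 840), 0]) cube([37, 39, 875]);


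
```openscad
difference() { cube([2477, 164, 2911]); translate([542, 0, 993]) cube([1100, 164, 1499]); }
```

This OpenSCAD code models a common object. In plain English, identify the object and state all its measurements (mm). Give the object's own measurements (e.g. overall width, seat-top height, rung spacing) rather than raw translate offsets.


A wall 2477 mm long (x), 164 mm thick (y), 2911 mm tall, with a rectangular window opening cut through it. The opening is 1100 mm wide and 1499 mm tall; its sill is at z = 993 mm and its near (−x) edge is 542 mm from the wall's −x end. The opening passes through the full wall thickness.


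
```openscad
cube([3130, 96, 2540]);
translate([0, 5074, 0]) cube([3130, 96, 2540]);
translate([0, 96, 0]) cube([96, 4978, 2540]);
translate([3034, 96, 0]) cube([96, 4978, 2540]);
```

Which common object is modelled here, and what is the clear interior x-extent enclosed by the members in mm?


A house (or room) frame. The interior width is 2938 mm.

Four 2540 mm walls enclosing a rectangle with no floor or roof — a room or house frame. Outside width is 3130 mm and wall thickness is 96 mm, so the interior width is 3130 − 2 × 96 = 2938 mm.


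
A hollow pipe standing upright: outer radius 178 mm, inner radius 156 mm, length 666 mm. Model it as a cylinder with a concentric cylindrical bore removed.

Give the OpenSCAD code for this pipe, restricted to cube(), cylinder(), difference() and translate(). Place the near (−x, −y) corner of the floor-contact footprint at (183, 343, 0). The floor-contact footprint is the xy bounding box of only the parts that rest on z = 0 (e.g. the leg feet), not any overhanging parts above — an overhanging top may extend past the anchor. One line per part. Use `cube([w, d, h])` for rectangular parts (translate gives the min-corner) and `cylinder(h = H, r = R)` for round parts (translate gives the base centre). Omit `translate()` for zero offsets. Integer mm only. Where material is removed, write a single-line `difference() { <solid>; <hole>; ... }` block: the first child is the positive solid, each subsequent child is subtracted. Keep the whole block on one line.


difference() { translate([361, 521, 0]) cylinder(h = 666, r = 178); translate([361, 521, 0]) cylinder(h = 666, r = 156); }


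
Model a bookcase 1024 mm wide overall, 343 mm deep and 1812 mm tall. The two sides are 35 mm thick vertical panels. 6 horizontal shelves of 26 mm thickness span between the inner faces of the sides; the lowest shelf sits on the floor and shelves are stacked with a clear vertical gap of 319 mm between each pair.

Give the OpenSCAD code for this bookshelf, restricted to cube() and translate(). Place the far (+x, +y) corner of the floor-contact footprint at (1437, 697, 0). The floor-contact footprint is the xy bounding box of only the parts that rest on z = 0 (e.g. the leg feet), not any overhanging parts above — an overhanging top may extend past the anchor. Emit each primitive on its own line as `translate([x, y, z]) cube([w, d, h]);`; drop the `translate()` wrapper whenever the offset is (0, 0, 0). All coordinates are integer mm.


translate([413, 354, 0]) cube([35, 343, 1812]);
translate([1402, 354, 0]) cube([35, 343, 1812]);
translate([448, 354, 0]) cube([954, 343, 26]);
translate([448, 354, 345]) cube([954, 343, 26]);
translate([448, 354, 690]) cube([954, 343, 26]);
translate([448, 354, 1035]) cube([954, 343, 26]);
translate([448, 354, 1380]) cube([954, 343, 26]);
translate([448, 354, 1725]) cube([954, 343, 26]);


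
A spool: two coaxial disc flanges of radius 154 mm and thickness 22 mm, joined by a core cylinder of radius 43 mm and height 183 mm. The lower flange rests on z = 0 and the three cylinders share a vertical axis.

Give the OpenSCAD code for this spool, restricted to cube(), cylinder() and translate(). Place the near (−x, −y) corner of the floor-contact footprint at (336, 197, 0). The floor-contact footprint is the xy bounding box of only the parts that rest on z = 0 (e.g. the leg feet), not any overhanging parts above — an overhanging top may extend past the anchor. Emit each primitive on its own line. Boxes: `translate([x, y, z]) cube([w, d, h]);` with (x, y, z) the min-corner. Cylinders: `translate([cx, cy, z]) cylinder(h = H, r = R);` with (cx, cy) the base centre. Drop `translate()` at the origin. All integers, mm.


translate([490, 351, 0]) cylinder(h = 22, r = 154);
translate([490, 351, 22]) cylinder(h = 183, r = 43);
translate([490, 351, 205]) cylinder(h = 22, r = 154);


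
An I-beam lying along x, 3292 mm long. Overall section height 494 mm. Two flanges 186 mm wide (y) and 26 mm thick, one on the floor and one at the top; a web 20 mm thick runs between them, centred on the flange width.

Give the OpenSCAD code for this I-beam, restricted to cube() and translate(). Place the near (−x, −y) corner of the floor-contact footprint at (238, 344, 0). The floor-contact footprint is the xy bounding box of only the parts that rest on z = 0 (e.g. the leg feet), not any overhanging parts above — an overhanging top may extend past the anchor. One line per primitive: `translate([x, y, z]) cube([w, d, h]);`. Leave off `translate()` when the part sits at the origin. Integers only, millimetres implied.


translate([238, 344, 0]) cube([3292, 186, 26]);
translate([238, 427, 26]) cube([3292, 20, 442]);
translate([238, 344, 468]) cube([3292, 186, 26]);


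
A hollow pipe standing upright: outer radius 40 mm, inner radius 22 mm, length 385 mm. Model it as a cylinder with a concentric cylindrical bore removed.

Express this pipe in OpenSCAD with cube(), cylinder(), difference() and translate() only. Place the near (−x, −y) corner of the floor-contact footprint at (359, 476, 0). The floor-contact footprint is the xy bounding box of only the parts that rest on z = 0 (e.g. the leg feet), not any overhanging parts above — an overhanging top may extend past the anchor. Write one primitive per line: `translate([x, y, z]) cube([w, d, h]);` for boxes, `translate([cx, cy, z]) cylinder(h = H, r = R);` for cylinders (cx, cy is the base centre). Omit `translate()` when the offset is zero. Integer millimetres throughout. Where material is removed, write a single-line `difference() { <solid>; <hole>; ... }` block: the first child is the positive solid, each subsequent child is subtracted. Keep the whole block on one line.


difference() { translate([399, 516, 0]) cylinder(h = 385, r = 40); translate([399, 516, 0]) cylinder(h = 385, r = 22); }


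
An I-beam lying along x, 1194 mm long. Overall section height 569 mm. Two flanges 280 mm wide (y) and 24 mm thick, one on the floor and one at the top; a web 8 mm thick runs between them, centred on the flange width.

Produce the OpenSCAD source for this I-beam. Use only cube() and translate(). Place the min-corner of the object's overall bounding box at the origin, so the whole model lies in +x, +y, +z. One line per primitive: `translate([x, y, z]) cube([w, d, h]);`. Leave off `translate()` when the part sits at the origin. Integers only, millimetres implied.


cube([1194, 280, 24]);
translate([0, 136, 24]) cube([1194, 8, 521]);
translate([0, 0, 545]) cube([1194, 280, 24]);


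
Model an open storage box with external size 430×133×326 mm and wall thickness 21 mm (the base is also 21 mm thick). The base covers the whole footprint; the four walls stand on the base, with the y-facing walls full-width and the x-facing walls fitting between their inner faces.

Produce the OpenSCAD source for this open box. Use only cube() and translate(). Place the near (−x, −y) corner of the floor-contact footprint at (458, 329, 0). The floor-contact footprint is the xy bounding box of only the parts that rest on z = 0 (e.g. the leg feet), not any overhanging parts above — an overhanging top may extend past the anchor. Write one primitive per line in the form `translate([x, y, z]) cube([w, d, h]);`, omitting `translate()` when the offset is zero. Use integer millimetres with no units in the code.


translate([458, 329, 0]) cube([430, 133, 21]);
translate([458, 329, 21]) cube([430, 21, 305]);
translate([458, 441, 21]) cube([430, 21, 305]);
translate([458, 350, 21]) cube([21, 91, 305]);
translate([867, 350, 21]) cube([21, 91, 305]);


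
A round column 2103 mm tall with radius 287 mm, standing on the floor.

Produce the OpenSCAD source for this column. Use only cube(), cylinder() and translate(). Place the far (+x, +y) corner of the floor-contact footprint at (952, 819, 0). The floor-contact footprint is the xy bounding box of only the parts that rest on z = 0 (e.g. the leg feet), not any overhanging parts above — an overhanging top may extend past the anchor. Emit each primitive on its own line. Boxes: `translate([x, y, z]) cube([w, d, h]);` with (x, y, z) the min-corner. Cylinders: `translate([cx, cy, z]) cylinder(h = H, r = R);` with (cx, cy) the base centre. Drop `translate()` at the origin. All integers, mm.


translate([665, 532, 0]) cylinder(h = 2103, r = 287);


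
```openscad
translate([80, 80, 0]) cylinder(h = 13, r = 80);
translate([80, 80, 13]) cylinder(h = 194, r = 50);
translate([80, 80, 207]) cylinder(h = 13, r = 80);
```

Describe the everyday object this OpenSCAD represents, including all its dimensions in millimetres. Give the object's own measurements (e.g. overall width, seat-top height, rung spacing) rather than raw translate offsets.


A spool: two coaxial disc flanges of radius 80 mm and thickness 13 mm, joined by a core cylinder of radius 50 mm and height 194 mm. The lower flange rests on z = 0 and the three cylinders share a vertical axis.


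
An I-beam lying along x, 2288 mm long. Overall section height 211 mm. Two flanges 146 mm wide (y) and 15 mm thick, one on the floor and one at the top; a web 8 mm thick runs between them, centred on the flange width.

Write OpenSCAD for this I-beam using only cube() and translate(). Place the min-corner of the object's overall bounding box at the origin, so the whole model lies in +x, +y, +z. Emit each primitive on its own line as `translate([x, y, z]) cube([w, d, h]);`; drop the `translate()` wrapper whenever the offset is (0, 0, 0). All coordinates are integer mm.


cube([2288, 146, 15]);
translate([0, 69, 15]) cube([2288, 8, 181]);
translate([0, 0, 196]) cube([2288, 146, 15]);


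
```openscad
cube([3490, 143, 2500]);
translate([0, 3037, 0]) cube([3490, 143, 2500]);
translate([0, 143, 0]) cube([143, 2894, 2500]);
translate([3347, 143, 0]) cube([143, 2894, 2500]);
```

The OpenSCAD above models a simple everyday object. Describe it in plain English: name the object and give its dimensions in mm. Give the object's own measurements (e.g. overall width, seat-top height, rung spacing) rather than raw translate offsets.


The wall frame of a small rectangular building: four walls, each 2500 mm tall and 143 mm thick, enclosing a footprint 3490 mm (x) by 3180 mm (y) outside-to-outside, with no floor or roof. The front and back walls (the −y and +y sides) span the full width; the two side walls fit between them.


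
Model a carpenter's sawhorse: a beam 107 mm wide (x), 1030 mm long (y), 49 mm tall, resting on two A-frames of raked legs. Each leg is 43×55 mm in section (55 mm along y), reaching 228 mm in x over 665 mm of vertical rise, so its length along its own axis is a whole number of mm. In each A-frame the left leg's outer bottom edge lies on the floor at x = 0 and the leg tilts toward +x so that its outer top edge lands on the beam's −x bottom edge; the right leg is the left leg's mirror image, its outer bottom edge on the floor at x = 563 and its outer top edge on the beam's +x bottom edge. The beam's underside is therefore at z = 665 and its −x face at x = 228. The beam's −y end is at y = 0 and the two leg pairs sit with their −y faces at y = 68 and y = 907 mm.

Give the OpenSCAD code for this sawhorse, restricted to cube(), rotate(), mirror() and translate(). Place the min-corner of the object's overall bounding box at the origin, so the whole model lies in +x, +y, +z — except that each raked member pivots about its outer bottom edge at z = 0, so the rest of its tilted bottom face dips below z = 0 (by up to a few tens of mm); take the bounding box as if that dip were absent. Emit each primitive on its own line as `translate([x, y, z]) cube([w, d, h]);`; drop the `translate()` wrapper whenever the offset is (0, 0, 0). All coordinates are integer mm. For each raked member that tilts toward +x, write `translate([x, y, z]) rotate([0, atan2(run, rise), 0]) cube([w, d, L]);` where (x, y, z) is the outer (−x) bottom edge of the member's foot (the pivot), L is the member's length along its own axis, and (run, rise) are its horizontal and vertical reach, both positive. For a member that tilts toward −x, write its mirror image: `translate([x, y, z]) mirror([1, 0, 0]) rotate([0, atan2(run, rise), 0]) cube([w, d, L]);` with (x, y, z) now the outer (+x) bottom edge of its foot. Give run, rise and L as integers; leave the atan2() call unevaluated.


translate([228, 0, 665]) cube([107, 1030, 49]);
translate([0, 68, 0]) rotate([0, atan2(228, 665), 0]) cube([43, 55, 703]);
translate([563, 68, 0]) mirror([1, 0, 0]) rotate([0, atan2(228, 665), 0]) cube([43, 55, 703]);
translate([0, 907, 0]) rotate([0, atan2(228, 665), 0]) cube([43, 55, 703]);
translate([563, 907, 0]) mirror([1, 0, 0]) rotate([0, atan2(228, 665), 0]) cube([43, 55, 703]);


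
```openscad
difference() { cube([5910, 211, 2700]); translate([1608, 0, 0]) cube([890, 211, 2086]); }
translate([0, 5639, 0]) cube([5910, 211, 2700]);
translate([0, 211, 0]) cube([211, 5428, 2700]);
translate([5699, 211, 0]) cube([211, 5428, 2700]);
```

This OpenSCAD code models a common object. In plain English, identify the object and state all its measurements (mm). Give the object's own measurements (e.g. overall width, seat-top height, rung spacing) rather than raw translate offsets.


A single room: four walls, each 2700 mm tall and 211 mm thick, enclosing an outside footprint 5910×5850 mm (x × y), no floor or roof. The front and back walls (−y and +y sides) run the full x-width; the side walls fit between their inner faces. A door opening 890 mm wide and 2086 mm tall is cut through the front wall from the floor up, its −x edge 1608 mm from the wall's −x end.


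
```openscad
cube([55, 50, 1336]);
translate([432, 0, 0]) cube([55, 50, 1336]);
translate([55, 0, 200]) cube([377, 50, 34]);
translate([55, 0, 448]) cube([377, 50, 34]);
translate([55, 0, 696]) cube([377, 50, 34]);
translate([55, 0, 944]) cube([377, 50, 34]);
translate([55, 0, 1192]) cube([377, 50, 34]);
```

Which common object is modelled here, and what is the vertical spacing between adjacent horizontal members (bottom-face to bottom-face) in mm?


A ladder. The rung spacing is 248 mm.

Two tall 55×50 posts with 5 short bars between them — a ladder. Adjacent rungs sit at z = 200 and z = 448, so the spacing is 448 − 200 = 248 mm.


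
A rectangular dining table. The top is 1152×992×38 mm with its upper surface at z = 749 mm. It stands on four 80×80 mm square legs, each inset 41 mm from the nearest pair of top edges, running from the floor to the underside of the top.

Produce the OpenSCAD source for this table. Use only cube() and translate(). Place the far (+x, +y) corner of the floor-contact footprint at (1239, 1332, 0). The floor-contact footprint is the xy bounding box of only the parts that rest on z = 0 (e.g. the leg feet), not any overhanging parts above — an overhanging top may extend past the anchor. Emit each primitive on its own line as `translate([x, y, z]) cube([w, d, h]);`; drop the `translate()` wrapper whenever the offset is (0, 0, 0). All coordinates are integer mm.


translate([128, 381, 711]) cube([1152, 992, 38]);
translate([169, 422, 0]) cube([80, 80, 711]);
translate([1159, 422, 0]) cube([80, 80, 711]);
translate([169, 1252, 0]) cube([80, 80, 711]);
translate([1159, 1252, 0]) cube([80, 80, 711]);
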